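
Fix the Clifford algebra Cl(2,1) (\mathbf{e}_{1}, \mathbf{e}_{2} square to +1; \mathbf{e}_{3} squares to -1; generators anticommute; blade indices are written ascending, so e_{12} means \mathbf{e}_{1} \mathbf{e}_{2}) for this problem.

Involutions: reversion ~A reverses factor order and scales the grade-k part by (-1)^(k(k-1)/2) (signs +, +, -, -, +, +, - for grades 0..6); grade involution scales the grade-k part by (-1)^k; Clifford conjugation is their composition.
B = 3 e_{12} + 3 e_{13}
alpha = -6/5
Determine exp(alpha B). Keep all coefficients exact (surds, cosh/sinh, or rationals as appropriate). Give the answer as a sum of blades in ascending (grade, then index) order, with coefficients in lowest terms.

B^2 term by term: the squares give (3)^2*(e_{12})^2 + (3)^2*(e_{13})^2 = 9*(-1) + 9*(+1) = 0 (each basis 2-blade squares to minus the product of its generators' squares); cross terms between blades sharing an index anticommute and cancel. So B^2 = 0.
B^2 = 0, so the series truncates immediately: exp(alpha B) = 1 + alpha B (parabolic case).
Answer: 1 - \frac{18}{5} e_{12} - \frac{18}{5} e_{13}


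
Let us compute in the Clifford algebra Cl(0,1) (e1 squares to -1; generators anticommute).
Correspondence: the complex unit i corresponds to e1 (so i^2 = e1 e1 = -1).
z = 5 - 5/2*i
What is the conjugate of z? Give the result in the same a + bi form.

In blades: z = 5 - 5/2*e1.
Conjugation here is Clifford conjugation: the scalar is fixed and the grade-1 and grade-2 blades all flip sign, giving 5 + 5/2*e1; translating back:
Answer: 5 + 5/2*i


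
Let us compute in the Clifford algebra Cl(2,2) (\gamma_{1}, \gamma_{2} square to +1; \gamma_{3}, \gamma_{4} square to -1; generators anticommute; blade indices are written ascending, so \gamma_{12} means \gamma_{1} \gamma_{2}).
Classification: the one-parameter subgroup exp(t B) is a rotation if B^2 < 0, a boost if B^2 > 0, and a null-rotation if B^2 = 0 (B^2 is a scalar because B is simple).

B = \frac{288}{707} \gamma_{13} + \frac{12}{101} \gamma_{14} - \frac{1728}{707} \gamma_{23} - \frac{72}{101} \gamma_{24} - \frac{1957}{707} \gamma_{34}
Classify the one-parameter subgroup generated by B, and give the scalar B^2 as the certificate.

B^2 term by term: the squares give (\frac{288}{707})^2*(\gamma_{13})^2 + (\frac{12}{101})^2*(\gamma_{14})^2 + (-\frac{1728}{707})^2*(\gamma_{23})^2 + (-\frac{72}{101})^2*(\gamma_{24})^2 + (-\frac{1957}{707})^2*(\gamma_{34})^2 = \frac{82944}{499849}*(+1) + \frac{144}{10201}*(+1) + \frac{2985984}{499849}*(+1) + \frac{5184}{10201}*(+1) + \frac{3829849}{499849}*(-1) = -1 (each basis 2-blade squares to minus the product of its generators' squares); cross terms between blades sharing an index anticommute and cancel; the commuting (index-disjoint) pairs give grade-4 terms 2*c*c'*(blade product), which cancel blade by blade — \gamma_{1234}: \frac{41472}{71407} - \frac{41472}{71407} = 0 — confirming B is simple. So B^2 = -1.
Answer: rotation, certificate B^2 = -1. The invariant at work: B^2 = -1 is unchanged by conjugation, hence its sign classifies the subgroup whatever basis B is written in.


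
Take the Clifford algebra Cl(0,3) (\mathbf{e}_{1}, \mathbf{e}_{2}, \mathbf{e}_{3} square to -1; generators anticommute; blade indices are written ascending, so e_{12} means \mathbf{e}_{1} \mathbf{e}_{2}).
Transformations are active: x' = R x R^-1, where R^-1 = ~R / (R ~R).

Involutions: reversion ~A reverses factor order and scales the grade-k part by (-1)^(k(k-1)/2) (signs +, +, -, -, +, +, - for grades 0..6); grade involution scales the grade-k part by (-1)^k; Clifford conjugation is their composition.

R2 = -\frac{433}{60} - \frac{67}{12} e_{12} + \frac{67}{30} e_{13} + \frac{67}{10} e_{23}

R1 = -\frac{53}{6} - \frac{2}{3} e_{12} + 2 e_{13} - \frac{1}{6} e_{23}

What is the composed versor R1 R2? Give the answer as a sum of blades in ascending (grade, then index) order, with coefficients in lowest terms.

Distribute over the terms of R1 (each basis-blade product reordered to ascending indices, repeated generators contracted through their squares):
(-\frac{53}{6}) R2 = \frac{22949}{360} + \frac{3551}{72} e_{12} - \frac{3551}{180} e_{13} - \frac{3551}{60} e_{23}
(-\frac{2}{3} e_{12}) R2 = -\frac{67}{18} + \frac{433}{90} e_{12} + \frac{67}{15} e_{13} - \frac{67}{45} e_{23}
(2 e_{13}) R2 = -\frac{67}{15} + \frac{67}{5} e_{12} - \frac{433}{30} e_{13} + \frac{67}{6} e_{23}
(-\frac{1}{6} e_{23}) R2 = \frac{67}{60} + \frac{67}{180} e_{12} + \frac{67}{72} e_{13} + \frac{433}{360} e_{23}
Summing the partial products and collecting blades:
Answer: \frac{2267}{40} + \frac{4889}{72} e_{12} - \frac{2071}{72} e_{13} - \frac{17389}{360} e_{23}


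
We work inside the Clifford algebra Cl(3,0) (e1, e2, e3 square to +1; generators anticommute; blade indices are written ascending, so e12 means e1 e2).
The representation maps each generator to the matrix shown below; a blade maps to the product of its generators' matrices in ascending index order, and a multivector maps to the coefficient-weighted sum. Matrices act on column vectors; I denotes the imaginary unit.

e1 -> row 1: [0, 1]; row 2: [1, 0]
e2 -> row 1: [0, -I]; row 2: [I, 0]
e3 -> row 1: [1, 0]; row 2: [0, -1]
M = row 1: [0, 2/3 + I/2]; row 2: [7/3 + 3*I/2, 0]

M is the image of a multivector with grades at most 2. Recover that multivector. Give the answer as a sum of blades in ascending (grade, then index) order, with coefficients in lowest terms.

Method: 1, rho(e1), rho(e2), rho(e3) form a trace-orthogonal basis of the 2x2 complex matrices (tr(X Y) = 2 if X = Y, else 0), so M = m0*1 + m1*rho(e1) + m2*rho(e2) + m3*rho(e3) with m0 = tr(M)/2 = 0, m1 = tr(M rho(e1))/2 = 3/2 + I, m2 = tr(M rho(e2))/2 = 1/2 - 5*I/6, m3 = tr(M rho(e3))/2 = 0.
Multiplying table entries, the bivector images are rho(e12) = I*rho(e3), rho(e13) = -I*rho(e2), rho(e23) = I*rho(e1); with real blade coefficients the real parts of m0..m3 are the coefficients of 1, e1, e2, e3 and the imaginary parts give the bivectors (e23: Im m1, e13: -Im m2, e12: Im m3).
Answer: 3/2*e1 + 1/2*e2 + 5/6*e13 + e23


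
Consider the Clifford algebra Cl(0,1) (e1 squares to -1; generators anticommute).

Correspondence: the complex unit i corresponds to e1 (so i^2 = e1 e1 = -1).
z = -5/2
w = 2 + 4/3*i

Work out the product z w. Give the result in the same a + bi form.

In blades: z = -5/2, w = 2 + 4/3*e1.
Distribute z over w term by term (generator squares from the signature, products reordered to ascending indices): (-5/2)*w = -5 - 10/3*e1.
Sum: -5 - 10/3*e1; translating back through the correspondence:
Answer: -5 - 10/3*i


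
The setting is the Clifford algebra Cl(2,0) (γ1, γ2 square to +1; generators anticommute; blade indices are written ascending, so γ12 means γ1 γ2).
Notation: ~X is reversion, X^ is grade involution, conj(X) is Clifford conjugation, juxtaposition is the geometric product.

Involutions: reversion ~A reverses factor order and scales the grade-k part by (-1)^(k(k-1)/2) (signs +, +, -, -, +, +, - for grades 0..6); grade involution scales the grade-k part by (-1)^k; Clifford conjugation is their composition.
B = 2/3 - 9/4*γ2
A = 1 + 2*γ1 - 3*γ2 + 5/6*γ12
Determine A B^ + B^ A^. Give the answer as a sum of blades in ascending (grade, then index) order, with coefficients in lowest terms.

first term: -73/12 + 77/24*γ1 + 1/4*γ2 + 91/18*γ12
second term: 89/12 - 77/24*γ1 + 17/4*γ2 + 91/18*γ12
Answer: 4/3 + 9/2*γ2 + 91/9*γ12


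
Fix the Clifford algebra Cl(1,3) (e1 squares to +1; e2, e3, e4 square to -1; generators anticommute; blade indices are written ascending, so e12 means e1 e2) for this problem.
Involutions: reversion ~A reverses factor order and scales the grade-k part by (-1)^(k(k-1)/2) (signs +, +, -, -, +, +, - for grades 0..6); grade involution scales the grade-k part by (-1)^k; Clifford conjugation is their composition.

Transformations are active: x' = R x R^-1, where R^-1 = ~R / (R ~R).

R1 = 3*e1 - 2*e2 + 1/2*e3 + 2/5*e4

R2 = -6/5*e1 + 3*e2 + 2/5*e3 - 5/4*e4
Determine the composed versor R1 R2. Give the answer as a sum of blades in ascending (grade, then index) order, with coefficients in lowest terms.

Distribute over the terms of R1 (each basis-blade product reordered to ascending indices, repeated generators contracted through their squares):
(3*e1) R2 = -18/5 + 9*e12 + 6/5*e13 - 15/4*e14
(-2*e2) R2 = 6 - 12/5*e12 - 4/5*e23 + 5/2*e24
(1/2*e3) R2 = -1/5 + 3/5*e13 - 3/2*e23 - 5/8*e34
(2/5*e4) R2 = 1/2 + 12/25*e14 - 6/5*e24 - 4/25*e34
Summing the partial products and collecting blades:
Answer: 27/10 + 33/5*e12 + 9/5*e13 - 327/100*e14 - 23/10*e23 + 13/10*e24 - 157/200*e34


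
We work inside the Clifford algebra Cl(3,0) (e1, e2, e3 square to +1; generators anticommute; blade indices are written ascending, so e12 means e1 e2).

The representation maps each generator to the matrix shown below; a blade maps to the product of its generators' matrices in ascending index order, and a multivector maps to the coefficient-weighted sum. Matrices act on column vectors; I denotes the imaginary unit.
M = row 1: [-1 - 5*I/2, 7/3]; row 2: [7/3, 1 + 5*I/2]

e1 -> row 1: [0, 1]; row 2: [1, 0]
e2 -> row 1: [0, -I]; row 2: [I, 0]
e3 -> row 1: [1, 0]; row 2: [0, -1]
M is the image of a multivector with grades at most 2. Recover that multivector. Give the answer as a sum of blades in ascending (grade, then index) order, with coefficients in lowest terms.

Method: 1, rho(e1), rho(e2), rho(e3) form a trace-orthogonal basis of the 2x2 complex matrices (tr(X Y) = 2 if X = Y, else 0), so M = m0*1 + m1*rho(e1) + m2*rho(e2) + m3*rho(e3) with m0 = tr(M)/2 = 0, m1 = tr(M rho(e1))/2 = 7/3, m2 = tr(M rho(e2))/2 = 0, m3 = tr(M rho(e3))/2 = -1 - 5*I/2.
Multiplying table entries, the bivector images are rho(e12) = I*rho(e3), rho(e13) = -I*rho(e2), rho(e23) = I*rho(e1); with real blade coefficients the real parts of m0..m3 are the coefficients of 1, e1, e2, e3 and the imaginary parts give the bivectors (e23: Im m1, e13: -Im m2, e12: Im m3).
Answer: 7/3*e1 - e3 - 5/2*e12


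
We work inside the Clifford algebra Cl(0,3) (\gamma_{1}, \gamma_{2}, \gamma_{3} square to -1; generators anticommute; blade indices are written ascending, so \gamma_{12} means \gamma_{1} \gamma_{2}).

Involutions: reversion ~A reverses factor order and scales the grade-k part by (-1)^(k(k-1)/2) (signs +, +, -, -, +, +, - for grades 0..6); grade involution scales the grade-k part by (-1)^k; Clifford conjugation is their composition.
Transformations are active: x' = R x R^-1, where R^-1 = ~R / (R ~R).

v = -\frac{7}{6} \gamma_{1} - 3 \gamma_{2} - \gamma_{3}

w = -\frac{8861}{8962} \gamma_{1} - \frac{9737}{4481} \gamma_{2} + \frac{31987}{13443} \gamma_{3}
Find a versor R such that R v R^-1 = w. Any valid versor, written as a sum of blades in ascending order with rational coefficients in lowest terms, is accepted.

Sketch: the shared square -\frac{409}{36} makes R = v + w = -\frac{28975}{13443} \gamma_{1} - \frac{23180}{4481} \gamma_{2} + \frac{18544}{13443} \gamma_{3} the natural versor; its sandwich fixes that direction, negates (v - w)/2, and sends v to w.
Answer: -\frac{28975}{13443} \gamma_{1} - \frac{23180}{4481} \gamma_{2} + \frac{18544}{13443} \gamma_{3}


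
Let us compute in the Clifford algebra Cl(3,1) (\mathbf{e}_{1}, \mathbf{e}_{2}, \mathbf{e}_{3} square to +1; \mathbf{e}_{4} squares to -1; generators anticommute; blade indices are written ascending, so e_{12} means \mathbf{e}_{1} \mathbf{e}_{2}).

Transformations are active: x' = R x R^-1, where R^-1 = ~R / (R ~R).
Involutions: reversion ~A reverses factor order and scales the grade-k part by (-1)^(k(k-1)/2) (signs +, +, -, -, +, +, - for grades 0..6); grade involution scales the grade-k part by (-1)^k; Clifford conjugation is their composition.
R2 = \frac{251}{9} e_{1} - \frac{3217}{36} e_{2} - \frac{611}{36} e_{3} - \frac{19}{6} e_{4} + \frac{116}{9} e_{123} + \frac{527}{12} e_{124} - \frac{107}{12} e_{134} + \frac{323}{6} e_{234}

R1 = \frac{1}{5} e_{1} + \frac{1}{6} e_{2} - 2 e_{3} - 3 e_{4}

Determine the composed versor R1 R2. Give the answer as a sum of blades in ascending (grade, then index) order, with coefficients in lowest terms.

Distribute over the terms of R1 (each basis-blade product reordered to ascending indices, repeated generators contracted through their squares):
(\frac{1}{5} e_{1}) R2 = \frac{251}{45} - \frac{3217}{180} e_{12} - \frac{611}{180} e_{13} - \frac{19}{30} e_{14} + \frac{116}{45} e_{23} + \frac{527}{60} e_{24} - \frac{107}{60} e_{34} + \frac{323}{30} e_{1234}
(\frac{1}{6} e_{2}) R2 = -\frac{3217}{216} - \frac{251}{54} e_{12} - \frac{58}{27} e_{13} - \frac{527}{72} e_{14} - \frac{611}{216} e_{23} - \frac{19}{36} e_{24} + \frac{323}{36} e_{34} + \frac{107}{72} e_{1234}
(-2 e_{3}) R2 = \frac{611}{18} - \frac{232}{9} e_{12} + \frac{502}{9} e_{13} - \frac{107}{6} e_{14} - \frac{3217}{18} e_{23} + \frac{323}{3} e_{24} + \frac{19}{3} e_{34} - \frac{527}{6} e_{1234}
(-3 e_{4}) R2 = -\frac{19}{2} + \frac{527}{4} e_{12} - \frac{107}{4} e_{13} + \frac{251}{3} e_{14} + \frac{323}{2} e_{23} - \frac{3217}{12} e_{24} - \frac{611}{12} e_{34} + \frac{116}{3} e_{1234}
Summing the partial products and collecting blades:
Answer: \frac{16339}{1080} + \frac{11266}{135} e_{12} + \frac{6341}{270} e_{13} + \frac{20837}{360} e_{14} - \frac{18871}{1080} e_{23} - \frac{27389}{180} e_{24} - \frac{6731}{180} e_{34} - \frac{13289}{360} e_{1234}


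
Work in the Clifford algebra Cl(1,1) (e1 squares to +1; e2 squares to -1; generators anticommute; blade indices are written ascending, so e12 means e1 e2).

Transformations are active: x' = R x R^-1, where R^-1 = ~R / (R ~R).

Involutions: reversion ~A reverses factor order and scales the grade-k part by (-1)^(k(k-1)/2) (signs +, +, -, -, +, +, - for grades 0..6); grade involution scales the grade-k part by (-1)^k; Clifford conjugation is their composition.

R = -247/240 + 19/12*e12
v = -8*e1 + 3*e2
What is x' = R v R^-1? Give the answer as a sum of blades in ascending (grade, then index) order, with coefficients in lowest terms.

~R = -247/240 - 19/12*e12, and R ~R = -27797/19200, so R^-1 = ~R / (-27797/19200).
R v = 209/60*e1 + 2299/240*e2
Answer: 272/21*e1 + 223/21*e2


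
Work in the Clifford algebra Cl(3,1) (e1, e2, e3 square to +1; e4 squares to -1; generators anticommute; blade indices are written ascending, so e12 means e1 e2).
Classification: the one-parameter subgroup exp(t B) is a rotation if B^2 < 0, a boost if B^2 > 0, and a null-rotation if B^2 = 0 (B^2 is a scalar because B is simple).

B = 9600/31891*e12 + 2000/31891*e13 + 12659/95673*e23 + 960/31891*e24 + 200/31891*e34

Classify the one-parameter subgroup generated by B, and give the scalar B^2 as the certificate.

B^2 term by term: the squares give (9600/31891)^2*(e12)^2 + (2000/31891)^2*(e13)^2 + (12659/95673)^2*(e23)^2 + (960/31891)^2*(e24)^2 + (200/31891)^2*(e34)^2 = 92160000/1017035881*(-1) + 4000000/1017035881*(-1) + 160250281/9153322929*(-1) + 921600/1017035881*(+1) + 40000/1017035881*(+1) = -1/9 (each basis 2-blade squares to minus the product of its generators' squares); cross terms between blades sharing an index anticommute and cancel; the commuting (index-disjoint) pairs give grade-4 terms 2*c*c'*(blade product), which cancel blade by blade — e1234: 3840000/1017035881 - 3840000/1017035881 = 0 — confirming B is simple. So B^2 = -1/9.
Answer: rotation, certificate B^2 = -1/9. Check the certificate: B^2 = -1/9, and that sign is decisive whatever form B takes.


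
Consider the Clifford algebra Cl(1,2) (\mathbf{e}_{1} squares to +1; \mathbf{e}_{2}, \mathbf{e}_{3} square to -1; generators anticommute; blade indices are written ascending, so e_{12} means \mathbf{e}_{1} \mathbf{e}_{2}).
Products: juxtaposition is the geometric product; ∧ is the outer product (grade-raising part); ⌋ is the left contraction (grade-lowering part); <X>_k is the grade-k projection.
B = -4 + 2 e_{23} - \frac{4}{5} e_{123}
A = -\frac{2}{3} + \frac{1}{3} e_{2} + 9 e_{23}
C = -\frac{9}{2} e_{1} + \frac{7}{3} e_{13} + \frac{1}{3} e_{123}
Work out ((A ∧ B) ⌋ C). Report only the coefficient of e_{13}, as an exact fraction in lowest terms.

step 1: \frac{8}{3} - \frac{4}{3} e_{2} - \frac{112}{3} e_{23} + \frac{8}{15} e_{123}
step 2: -\frac{8}{45} + \frac{4}{9} e_{1} + \frac{52}{9} e_{13} + \frac{8}{9} e_{123}
Answer: \frac{52}{9}


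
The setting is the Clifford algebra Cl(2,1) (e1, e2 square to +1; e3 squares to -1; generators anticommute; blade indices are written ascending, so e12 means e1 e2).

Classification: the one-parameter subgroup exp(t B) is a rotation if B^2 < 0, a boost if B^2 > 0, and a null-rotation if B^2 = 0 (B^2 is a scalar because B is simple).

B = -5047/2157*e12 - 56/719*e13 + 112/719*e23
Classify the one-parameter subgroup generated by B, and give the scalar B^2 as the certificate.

B^2 term by term: the squares give (-5047/2157)^2*(e12)^2 + (-56/719)^2*(e13)^2 + (112/719)^2*(e23)^2 = 25472209/4652649*(-1) + 3136/516961*(+1) + 12544/516961*(+1) = -49/9 (each basis 2-blade squares to minus the product of its generators' squares); cross terms between blades sharing an index anticommute and cancel. So B^2 = -49/9.
Answer: rotation, certificate B^2 = -49/9. No conjugation can change B^2 = -49/9; the sign gives the class.


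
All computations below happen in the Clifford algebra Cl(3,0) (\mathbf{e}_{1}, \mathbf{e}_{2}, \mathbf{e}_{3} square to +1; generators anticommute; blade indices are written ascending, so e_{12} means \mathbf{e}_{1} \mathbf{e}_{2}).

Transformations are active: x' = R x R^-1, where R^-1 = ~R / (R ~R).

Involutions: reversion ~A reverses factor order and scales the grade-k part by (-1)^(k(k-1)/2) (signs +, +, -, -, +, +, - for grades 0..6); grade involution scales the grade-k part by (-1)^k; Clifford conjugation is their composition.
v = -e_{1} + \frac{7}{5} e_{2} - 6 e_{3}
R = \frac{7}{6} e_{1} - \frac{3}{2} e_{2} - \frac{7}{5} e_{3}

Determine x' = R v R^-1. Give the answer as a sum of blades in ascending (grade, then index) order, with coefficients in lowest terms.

~R = \frac{7}{6} e_{1} - \frac{3}{2} e_{2} - \frac{7}{5} e_{3}, and R ~R = \frac{2507}{450}, so R^-1 = ~R / (\frac{2507}{450}).
R v = \frac{77}{15} + \frac{2}{15} e_{12} - \frac{42}{5} e_{13} + \frac{274}{25} e_{23}
Answer: \frac{7897}{2507} e_{1} - \frac{52199}{12535} e_{2} + \frac{8574}{2507} e_{3}


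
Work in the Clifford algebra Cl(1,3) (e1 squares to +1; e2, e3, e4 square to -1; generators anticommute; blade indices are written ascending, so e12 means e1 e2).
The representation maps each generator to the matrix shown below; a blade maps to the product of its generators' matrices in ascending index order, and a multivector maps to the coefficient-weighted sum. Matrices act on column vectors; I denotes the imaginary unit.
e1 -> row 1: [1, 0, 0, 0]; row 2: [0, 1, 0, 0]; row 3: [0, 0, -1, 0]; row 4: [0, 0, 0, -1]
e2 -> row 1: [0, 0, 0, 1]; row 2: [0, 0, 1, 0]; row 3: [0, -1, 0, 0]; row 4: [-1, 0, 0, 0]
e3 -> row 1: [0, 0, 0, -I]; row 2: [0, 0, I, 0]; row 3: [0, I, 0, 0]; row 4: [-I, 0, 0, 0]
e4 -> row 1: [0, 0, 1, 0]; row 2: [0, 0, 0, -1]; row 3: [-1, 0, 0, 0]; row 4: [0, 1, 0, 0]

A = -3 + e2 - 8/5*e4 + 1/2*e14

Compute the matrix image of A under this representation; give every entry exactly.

Bivector images (products of the table entries): rho(e14) = rho(e1)rho(e4) = row 1: [0, 0, 1, 0]; row 2: [0, 0, 0, -1]; row 3: [1, 0, 0, 0]; row 4: [0, -1, 0, 0].
M = (-3)*1 + (1)*rho(e2) + (-8/5)*rho(e4) + (1/2)*rho(e14), summed entrywise (1 is the identity matrix):
Answer: row 1: [-3, 0, -11/10, 1]; row 2: [0, -3, 1, 11/10]; row 3: [21/10, -1, -3, 0]; row 4: [-1, -21/10, 0, -3]


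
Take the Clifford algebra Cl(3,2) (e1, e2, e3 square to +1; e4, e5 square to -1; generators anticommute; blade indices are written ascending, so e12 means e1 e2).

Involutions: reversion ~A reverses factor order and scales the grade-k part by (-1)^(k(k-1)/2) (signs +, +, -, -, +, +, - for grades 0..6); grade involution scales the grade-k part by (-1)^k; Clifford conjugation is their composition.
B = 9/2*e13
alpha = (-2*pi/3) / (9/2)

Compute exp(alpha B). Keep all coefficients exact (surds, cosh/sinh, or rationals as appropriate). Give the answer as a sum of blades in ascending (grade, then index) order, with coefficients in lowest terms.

B^2 = (9/2)^2*(e13)^2 = 81/4*(-1) = -81/4 (a basis 2-blade squares to minus the product of its generators' squares).
B^2 = -81/4 — the negative square puts this in the circular regime; l = 9/2, alpha*l = -2*pi/3, so exp(alpha B) = cos(-2*pi/3) + (sin(-2*pi/3)/(9/2))*B = -1/2 + (-sqrt(3)/9)*B.
Answer: -1/2 - sqrt(3)/2*e13


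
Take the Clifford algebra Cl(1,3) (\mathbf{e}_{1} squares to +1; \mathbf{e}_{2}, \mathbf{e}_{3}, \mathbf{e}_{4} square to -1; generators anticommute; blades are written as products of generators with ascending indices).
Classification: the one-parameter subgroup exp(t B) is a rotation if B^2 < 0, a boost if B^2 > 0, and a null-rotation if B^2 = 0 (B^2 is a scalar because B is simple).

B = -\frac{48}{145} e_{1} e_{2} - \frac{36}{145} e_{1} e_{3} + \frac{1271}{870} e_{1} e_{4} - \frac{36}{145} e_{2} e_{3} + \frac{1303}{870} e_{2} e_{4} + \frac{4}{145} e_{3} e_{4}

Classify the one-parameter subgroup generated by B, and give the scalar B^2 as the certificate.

B^2 term by term: the squares give (-\frac{48}{145})^2*(e_{1} e_{2})^2 + (-\frac{36}{145})^2*(e_{1} e_{3})^2 + (\frac{1271}{870})^2*(e_{1} e_{4})^2 + (-\frac{36}{145})^2*(e_{2} e_{3})^2 + (\frac{1303}{870})^2*(e_{2} e_{4})^2 + (\frac{4}{145})^2*(e_{3} e_{4})^2 = \frac{2304}{21025}*(+1) + \frac{1296}{21025}*(+1) + \frac{1615441}{756900}*(+1) + \frac{1296}{21025}*(-1) + \frac{1697809}{756900}*(-1) + \frac{16}{21025}*(-1) = 0 (each basis 2-blade squares to minus the product of its generators' squares); cross terms between blades sharing an index anticommute and cancel; the commuting (index-disjoint) pairs give grade-4 terms 2*c*c'*(blade product), which cancel blade by blade — e_{1} e_{2} e_{3} e_{4}: -\frac{384}{21025} + \frac{15636}{21025} - \frac{15252}{21025} = 0 — confirming B is simple. So B^2 = 0.
Answer: null-rotation, certificate B^2 = 0. The invariant at work: B^2 = 0 is unchanged by conjugation, hence its sign classifies the subgroup whatever basis B is written in.


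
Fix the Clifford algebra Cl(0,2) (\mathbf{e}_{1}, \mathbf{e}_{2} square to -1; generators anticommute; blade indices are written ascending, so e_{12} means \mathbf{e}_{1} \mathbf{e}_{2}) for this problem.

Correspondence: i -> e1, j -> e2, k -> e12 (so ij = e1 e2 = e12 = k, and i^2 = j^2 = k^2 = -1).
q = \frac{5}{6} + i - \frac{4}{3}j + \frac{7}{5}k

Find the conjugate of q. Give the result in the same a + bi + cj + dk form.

In blades: q = \frac{5}{6} + e_{1} - \frac{4}{3} e_{2} + \frac{7}{5} e_{12}.
Conjugation here is Clifford conjugation: the scalar is fixed and the grade-1 and grade-2 blades all flip sign, giving \frac{5}{6} - e_{1} + \frac{4}{3} e_{2} - \frac{7}{5} e_{12}; translating back:
Answer: \frac{5}{6} - i + \frac{4}{3}j - \frac{7}{5}k


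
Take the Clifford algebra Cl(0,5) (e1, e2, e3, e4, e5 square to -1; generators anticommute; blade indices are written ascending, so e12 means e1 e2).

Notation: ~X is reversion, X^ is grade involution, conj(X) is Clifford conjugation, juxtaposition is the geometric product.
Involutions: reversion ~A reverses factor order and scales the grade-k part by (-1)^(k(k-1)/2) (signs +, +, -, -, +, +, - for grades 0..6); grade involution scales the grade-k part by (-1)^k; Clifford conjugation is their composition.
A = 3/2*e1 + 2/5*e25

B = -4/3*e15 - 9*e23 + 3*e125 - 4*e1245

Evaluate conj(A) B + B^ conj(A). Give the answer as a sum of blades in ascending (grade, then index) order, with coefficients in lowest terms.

first term: 6/5*e1 - 2*e5 - 8/15*e12 + 8/5*e14 + 9/2*e25 - 18/5*e35 + 27/2*e123 - 6*e245
second term: -6/5*e1 + 2*e5 + 8/15*e12 + 8/5*e14 - 9/2*e25 + 18/5*e35 + 27/2*e123 + 6*e245
Answer: 16/5*e14 + 27*e123


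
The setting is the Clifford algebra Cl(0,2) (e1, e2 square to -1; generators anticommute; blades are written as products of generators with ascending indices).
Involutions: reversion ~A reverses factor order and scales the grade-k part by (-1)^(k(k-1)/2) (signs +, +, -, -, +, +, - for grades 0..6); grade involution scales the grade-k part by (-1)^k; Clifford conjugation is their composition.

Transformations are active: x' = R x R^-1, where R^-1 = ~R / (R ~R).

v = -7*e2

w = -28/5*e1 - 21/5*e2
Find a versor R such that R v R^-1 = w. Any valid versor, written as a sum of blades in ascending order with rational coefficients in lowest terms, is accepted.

A norm check does it: q(v) = q(w) = -49, hence R = v + w = -28/5*e1 - 56/5*e2 realises the map — parallel part kept, (v - w)/2 negated, v carried to w.
Answer: -28/5*e1 - 56/5*e2


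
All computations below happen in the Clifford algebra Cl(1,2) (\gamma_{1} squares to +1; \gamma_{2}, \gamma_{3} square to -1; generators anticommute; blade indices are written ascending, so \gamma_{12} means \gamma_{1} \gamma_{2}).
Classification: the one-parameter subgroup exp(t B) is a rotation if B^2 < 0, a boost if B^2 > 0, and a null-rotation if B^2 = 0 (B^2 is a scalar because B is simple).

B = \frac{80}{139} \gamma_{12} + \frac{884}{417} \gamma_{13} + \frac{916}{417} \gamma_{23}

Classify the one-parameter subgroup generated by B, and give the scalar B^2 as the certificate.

B^2 term by term: the squares give (\frac{80}{139})^2*(\gamma_{12})^2 + (\frac{884}{417})^2*(\gamma_{13})^2 + (\frac{916}{417})^2*(\gamma_{23})^2 = \frac{6400}{19321}*(+1) + \frac{781456}{173889}*(+1) + \frac{839056}{173889}*(-1) = 0 (each basis 2-blade squares to minus the product of its generators' squares); cross terms between blades sharing an index anticommute and cancel. So B^2 = 0.
Answer: null-rotation, certificate B^2 = 0. Key observation: B^2 = 0 is a conjugation invariant, so its sign decides the class regardless of the surface form of B.


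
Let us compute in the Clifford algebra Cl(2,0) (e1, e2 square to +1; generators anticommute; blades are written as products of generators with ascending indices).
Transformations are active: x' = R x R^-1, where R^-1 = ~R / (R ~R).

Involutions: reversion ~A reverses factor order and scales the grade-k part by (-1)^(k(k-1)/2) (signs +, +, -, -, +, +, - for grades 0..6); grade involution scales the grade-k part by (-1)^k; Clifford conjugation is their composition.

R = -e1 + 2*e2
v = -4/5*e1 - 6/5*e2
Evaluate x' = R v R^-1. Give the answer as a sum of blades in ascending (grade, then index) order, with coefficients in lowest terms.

~R = -e1 + 2*e2, and R ~R = 5, so R^-1 = ~R / (5).
R v = -8/5 + 14/5*e1 e2
Answer: 36/25*e1 - 2/25*e2


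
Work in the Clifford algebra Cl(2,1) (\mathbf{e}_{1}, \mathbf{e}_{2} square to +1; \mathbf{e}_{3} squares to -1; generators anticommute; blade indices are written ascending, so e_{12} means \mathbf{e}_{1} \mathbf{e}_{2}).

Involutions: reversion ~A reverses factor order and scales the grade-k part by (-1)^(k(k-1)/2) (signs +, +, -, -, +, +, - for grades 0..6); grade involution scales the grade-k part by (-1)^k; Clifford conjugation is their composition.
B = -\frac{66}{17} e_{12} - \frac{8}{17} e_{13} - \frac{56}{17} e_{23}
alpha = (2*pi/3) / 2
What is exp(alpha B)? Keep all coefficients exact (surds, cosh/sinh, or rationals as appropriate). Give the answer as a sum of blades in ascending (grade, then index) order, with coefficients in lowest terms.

B^2 term by term: the squares give (-\frac{66}{17})^2*(e_{12})^2 + (-\frac{8}{17})^2*(e_{13})^2 + (-\frac{56}{17})^2*(e_{23})^2 = \frac{4356}{289}*(-1) + \frac{64}{289}*(+1) + \frac{3136}{289}*(+1) = -4 (each basis 2-blade squares to minus the product of its generators' squares); cross terms between blades sharing an index anticommute and cancel. So B^2 = -4.
B^2 = -4 — since the square is negative, the closed form is circular: l = 2, alpha*l = \frac{2 \pi}{3}, so exp(alpha B) = cos(\frac{2 \pi}{3}) + (sin(\frac{2 \pi}{3})/2)*B = - \frac{1}{2} + (\frac{\sqrt{3}}{4})*B.
Answer: - \frac{1}{2} - \frac{33 \sqrt{3}}{34} e_{12} - \frac{2 \sqrt{3}}{17} e_{13} - \frac{14 \sqrt{3}}{17} e_{23}


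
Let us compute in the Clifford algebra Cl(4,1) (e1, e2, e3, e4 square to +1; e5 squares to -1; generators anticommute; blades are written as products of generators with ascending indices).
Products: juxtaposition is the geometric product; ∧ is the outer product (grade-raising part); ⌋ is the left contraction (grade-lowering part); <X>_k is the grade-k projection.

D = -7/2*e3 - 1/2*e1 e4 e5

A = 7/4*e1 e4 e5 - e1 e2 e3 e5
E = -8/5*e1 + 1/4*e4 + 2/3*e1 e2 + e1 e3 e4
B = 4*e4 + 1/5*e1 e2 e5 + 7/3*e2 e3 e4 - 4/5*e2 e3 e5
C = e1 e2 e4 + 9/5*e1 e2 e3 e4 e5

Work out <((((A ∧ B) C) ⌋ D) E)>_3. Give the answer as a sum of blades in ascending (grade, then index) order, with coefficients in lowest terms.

step 1: 4*e1 e2 e3 e4 e5
step 2: -36/5 + 4*e3 e5
step 3: 126/5*e3 + 18/5*e1 e4 e5
step 4: 1008/25*e1 e3 - 126/5*e1 e4 - 9/10*e1 e5 + 63/10*e3 e4 - 18/5*e3 e5 - 144/25*e4 e5 + 84/5*e1 e2 e3 + 12/5*e2 e4 e5
step 5: 84/5*e1 e2 e3 + 12/5*e2 e4 e5
Answer: 84/5*e1 e2 e3 + 12/5*e2 e4 e5


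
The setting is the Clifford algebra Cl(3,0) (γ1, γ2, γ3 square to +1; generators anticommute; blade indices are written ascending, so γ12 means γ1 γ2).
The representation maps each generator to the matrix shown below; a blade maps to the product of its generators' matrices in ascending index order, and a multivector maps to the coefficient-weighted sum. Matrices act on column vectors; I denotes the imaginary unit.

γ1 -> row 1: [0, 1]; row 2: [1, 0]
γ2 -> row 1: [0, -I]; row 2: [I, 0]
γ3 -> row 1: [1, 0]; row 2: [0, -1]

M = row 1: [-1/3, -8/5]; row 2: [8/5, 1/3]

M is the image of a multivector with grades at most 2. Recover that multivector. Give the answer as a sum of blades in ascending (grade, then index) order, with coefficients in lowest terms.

Method: 1, rho(γ1), rho(γ2), rho(γ3) form a trace-orthogonal basis of the 2x2 complex matrices (tr(X Y) = 2 if X = Y, else 0), so M = m0*1 + m1*rho(γ1) + m2*rho(γ2) + m3*rho(γ3) with m0 = tr(M)/2 = 0, m1 = tr(M rho(γ1))/2 = 0, m2 = tr(M rho(γ2))/2 = -8*I/5, m3 = tr(M rho(γ3))/2 = -1/3.
Multiplying table entries, the bivector images are rho(γ12) = I*rho(γ3), rho(γ13) = -I*rho(γ2), rho(γ23) = I*rho(γ1); with real blade coefficients the real parts of m0..m3 are the coefficients of 1, γ1, γ2, γ3 and the imaginary parts give the bivectors (γ23: Im m1, γ13: -Im m2, γ12: Im m3).
Answer: -1/3*γ3 + 8/5*γ13


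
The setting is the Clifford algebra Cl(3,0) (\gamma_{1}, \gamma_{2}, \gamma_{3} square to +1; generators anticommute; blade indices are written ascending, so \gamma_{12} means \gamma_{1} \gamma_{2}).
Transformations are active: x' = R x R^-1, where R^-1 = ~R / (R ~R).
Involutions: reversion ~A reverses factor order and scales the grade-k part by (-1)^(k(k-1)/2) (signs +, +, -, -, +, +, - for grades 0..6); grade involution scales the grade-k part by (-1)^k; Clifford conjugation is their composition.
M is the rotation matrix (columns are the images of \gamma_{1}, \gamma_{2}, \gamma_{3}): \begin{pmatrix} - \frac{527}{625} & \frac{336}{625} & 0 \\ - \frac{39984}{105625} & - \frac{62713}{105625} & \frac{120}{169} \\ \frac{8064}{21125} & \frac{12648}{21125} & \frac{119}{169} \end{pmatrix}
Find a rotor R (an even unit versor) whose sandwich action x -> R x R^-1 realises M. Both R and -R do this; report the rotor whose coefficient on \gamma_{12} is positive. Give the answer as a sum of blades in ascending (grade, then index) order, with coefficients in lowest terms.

Method: write R = a + b12*\gamma_{12} + b13*\gamma_{13} + b23*\gamma_{23} with a^2 + b12^2 + b13^2 + b23^2 = 1 (so R^-1 = ~R). Expanding the columns R e_j ~R gives tr M = 4a^2 - 1 and, from the antisymmetric part, M21 - M12 = -4a*b12, M13 - M31 = 4a*b13, M32 - M23 = -4a*b23.
Here tr M = -\frac{77401}{105625}, so a^2 = (1 + tr M)/4 = \frac{7056}{105625} and a = ±\frac{84}{325}. Taking a = \frac{84}{325}: M21 - M12 = -\frac{96768}{105625}, M13 - M31 = -\frac{8064}{21125}, M32 - M23 = -\frac{2352}{21125}, giving b12 = \frac{288}{325}, b13 = -\frac{24}{65}, b23 = \frac{7}{65}, i.e. R = \frac{84}{325} + \frac{288}{325} \gamma_{12} - \frac{24}{65} \gamma_{13} + \frac{7}{65} \gamma_{23}.
Its \gamma_{12} coefficient is already positive.
Answer: \frac{84}{325} + \frac{288}{325} \gamma_{12} - \frac{24}{65} \gamma_{13} + \frac{7}{65} \gamma_{23}. Sheet selection: the two-to-one cover makes ±R indistinguishable at the matrix level (trace -\frac{77401}{105625}), so uniqueness comes from the required sign on \gamma_{12}.


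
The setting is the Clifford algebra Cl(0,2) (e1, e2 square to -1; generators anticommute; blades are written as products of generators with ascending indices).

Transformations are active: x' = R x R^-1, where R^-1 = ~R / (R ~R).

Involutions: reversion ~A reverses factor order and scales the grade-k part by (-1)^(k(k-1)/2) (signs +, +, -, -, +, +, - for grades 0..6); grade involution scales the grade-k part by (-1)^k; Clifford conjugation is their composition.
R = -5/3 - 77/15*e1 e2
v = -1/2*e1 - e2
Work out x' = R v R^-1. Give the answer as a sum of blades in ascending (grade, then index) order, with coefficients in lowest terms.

~R = -5/3 + 77/15*e1 e2, and R ~R = 6554/225, so R^-1 = ~R / (6554/225).
R v = -43/10*e1 + 127/30*e2
Answer: 3251/3277*e1 + 3379/6554*e2


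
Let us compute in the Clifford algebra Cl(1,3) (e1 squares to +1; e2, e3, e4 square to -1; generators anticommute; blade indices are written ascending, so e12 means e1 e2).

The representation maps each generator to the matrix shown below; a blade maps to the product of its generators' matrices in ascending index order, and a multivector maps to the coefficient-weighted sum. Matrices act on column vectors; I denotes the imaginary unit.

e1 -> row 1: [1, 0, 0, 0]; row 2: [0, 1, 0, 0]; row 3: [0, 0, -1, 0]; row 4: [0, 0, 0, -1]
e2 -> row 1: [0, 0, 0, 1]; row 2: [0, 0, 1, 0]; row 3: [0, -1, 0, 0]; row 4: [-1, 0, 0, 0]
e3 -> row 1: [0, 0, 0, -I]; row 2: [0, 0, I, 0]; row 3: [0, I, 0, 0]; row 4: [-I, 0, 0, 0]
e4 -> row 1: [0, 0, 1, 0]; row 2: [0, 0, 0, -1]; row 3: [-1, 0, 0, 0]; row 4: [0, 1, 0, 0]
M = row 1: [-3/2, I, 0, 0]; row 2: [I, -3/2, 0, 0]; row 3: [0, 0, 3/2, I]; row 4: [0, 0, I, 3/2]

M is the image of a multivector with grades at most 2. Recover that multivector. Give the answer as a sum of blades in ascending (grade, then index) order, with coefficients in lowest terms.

Method: the blade images are trace-orthogonal — tr(rho(e_A) rho(e_B)^-1) = 4 if A = B and 0 otherwise — and rho(e_A)^-1 = (e_A)^2 * rho(e_A) with (e_A)^2 = +1 or -1, so the coefficient of e_A in the preimage is (e_A)^2 * tr(M rho(e_A))/4.
Nonzero projections over blades of grade <= 2: e1: (e1)^2 = +1, tr(M rho(e1)) = -6, coefficient -3/2; e34: (e34)^2 = -1, tr(M rho(e34)) = 4, coefficient -1. Every other blade of grade <= 2 projects to 0.
Answer: -3/2*e1 - e34


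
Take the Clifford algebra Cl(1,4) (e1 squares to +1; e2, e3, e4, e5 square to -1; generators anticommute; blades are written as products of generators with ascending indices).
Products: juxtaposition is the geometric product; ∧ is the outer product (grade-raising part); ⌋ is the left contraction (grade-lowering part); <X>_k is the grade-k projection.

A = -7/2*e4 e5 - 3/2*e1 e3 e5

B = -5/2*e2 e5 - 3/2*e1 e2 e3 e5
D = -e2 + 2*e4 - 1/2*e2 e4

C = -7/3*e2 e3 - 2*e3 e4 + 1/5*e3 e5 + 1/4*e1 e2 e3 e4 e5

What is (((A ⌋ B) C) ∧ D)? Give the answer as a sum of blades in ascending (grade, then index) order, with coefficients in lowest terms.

step 1: -9/4*e2
step 2: -21/4*e3 + 9/2*e2 e3 e4 - 9/20*e2 e3 e5 - 9/16*e1 e3 e4 e5
step 3: -21/4*e2 e3 - 21/2*e3 e4 - 21/8*e2 e3 e4 + 9/10*e2 e3 e4 e5 - 9/16*e1 e2 e3 e4 e5
Answer: -21/4*e2 e3 - 21/2*e3 e4 - 21/8*e2 e3 e4 + 9/10*e2 e3 e4 e5 - 9/16*e1 e2 e3 e4 e5


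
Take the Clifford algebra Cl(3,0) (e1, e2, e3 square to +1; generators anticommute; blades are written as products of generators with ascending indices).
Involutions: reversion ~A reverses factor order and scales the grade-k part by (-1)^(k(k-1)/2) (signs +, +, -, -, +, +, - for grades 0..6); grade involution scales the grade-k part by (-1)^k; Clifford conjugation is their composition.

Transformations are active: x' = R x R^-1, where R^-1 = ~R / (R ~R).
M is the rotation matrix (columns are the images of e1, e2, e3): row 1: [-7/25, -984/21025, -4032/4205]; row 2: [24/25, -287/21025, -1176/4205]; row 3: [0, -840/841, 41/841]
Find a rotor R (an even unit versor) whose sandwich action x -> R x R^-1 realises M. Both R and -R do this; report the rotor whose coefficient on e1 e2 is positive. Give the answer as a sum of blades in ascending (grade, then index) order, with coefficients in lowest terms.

Method: write R = a + b12*e1 e2 + b13*e1 e3 + b23*e2 e3 with a^2 + b12^2 + b13^2 + b23^2 = 1 (so R^-1 = ~R). Expanding the columns R e_j ~R gives tr M = 4a^2 - 1 and, from the antisymmetric part, M21 - M12 = -4a*b12, M13 - M31 = 4a*b13, M32 - M23 = -4a*b23.
Here tr M = -5149/21025, so a^2 = (1 + tr M)/4 = 3969/21025 and a = ±63/145. Taking a = 63/145: M21 - M12 = 21168/21025, M13 - M31 = -4032/4205, M32 - M23 = -3024/4205, giving b12 = -84/145, b13 = -16/29, b23 = 12/29, i.e. R = 63/145 - 84/145*e1 e2 - 16/29*e1 e3 + 12/29*e2 e3.
Its e1 e2 coefficient is negative, so report the other preimage -R.
Answer: -63/145 + 84/145*e1 e2 + 16/29*e1 e3 - 12/29*e2 e3. Uniqueness: Spin(3) -> SO(3) maps R and -R to the same rotation of trace -5149/21025; fixing the sign of the e1 e2 coefficient removes the ambiguity.


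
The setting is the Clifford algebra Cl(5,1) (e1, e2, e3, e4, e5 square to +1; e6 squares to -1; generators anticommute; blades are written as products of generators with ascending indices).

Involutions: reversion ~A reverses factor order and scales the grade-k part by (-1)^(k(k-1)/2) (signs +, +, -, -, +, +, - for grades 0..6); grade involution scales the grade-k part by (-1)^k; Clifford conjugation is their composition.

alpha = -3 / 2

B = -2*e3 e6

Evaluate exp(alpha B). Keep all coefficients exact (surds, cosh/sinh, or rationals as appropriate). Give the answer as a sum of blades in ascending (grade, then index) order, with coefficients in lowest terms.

B^2 = (-2)^2*(e3 e6)^2 = 4*(+1) = 4 (a basis 2-blade squares to minus the product of its generators' squares).
B^2 = 4 — the series telescopes hyperbolically here: l = 2, alpha*l = -3, so exp(alpha B) = cosh(-3) + (sinh(-3)/2)*B = cosh(3) + (-sinh(3)/2)*B.
Answer: cosh(3) + sinh(3)*e3 e6


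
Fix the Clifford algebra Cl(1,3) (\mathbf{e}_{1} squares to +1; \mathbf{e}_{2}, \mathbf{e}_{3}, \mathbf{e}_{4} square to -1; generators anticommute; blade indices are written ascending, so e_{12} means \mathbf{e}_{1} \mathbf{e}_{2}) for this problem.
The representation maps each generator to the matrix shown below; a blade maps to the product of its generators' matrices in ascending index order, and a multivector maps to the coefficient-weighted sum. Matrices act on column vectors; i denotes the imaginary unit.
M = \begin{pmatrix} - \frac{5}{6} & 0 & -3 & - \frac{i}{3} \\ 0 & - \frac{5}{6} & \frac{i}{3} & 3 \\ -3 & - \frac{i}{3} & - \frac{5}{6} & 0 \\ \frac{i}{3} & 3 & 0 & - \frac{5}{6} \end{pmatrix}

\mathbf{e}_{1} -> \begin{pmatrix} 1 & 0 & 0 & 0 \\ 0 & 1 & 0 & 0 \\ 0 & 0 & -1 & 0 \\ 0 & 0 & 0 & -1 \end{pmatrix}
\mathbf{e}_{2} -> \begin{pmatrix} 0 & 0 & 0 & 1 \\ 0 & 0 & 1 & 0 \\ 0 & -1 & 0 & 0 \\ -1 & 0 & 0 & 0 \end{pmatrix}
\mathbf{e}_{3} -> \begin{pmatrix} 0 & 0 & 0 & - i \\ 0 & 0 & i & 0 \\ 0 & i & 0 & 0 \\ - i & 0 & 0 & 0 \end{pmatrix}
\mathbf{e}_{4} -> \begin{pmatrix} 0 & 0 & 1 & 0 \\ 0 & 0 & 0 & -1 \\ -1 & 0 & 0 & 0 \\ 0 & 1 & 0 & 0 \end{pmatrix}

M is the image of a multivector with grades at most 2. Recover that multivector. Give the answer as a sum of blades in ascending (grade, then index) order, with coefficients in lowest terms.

Method: the blade images are trace-orthogonal — tr(rho(e_A) rho(e_B)^-1) = 4 if A = B and 0 otherwise — and rho(e_A)^-1 = (e_A)^2 * rho(e_A) with (e_A)^2 = +1 or -1, so the coefficient of e_A in the preimage is (e_A)^2 * tr(M rho(e_A))/4.
Nonzero projections over blades of grade <= 2: 1: (1)^2 = +1, tr(M 1) = - \frac{10}{3}, coefficient -\frac{5}{6}; e_{13}: (e_{13})^2 = +1, tr(M rho(e_{13})) = \frac{4}{3}, coefficient \frac{1}{3}; e_{14}: (e_{14})^2 = +1, tr(M rho(e_{14})) = -12, coefficient -3. Every other blade of grade <= 2 projects to 0.
Answer: -\frac{5}{6} + \frac{1}{3} e_{13} - 3 e_{14}
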